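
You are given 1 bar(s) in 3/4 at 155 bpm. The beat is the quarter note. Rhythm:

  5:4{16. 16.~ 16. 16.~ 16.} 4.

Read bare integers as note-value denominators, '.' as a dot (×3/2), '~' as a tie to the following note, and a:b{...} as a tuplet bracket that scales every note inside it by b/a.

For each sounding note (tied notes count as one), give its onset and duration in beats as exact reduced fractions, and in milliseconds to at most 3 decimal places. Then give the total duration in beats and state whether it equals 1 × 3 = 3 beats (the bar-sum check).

1) 0.0ms=0b +116.129ms=3/10b
2) 116.129ms=3/10b +232.258ms=3/5b
3) 348.387ms=9/10b +232.258ms=3/5b
4) 580.645ms=3/2b +580.645ms=3/2b
Σ=3b of 3 (155bpm 3/4) — PASS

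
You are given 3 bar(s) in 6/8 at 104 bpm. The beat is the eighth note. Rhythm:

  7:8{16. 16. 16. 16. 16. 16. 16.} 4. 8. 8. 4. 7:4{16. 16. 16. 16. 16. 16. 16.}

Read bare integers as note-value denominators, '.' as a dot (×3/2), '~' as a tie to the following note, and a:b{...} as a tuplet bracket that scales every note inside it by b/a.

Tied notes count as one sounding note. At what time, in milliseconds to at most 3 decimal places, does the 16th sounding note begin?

1. 0.0ms @ 0 + 494.505ms (6/7)
2. 494.505ms @ 6/7 + 494.505ms (6/7)
3. 989.011ms @ 12/7 + 494.505ms (6/7)
4. 1483.516ms @ 18/7 + 494.505ms (6/7)
5. 1978.022ms @ 24/7 + 494.505ms (6/7)
6. 2472.527ms @ 30/7 + 494.505ms (6/7)
7. 2967.033ms @ 36/7 + 494.505ms (6/7)
8. 3461.538ms @ 6 + 1730.769ms (3)
9. 5192.308ms @ 9 + 865.385ms (3/2)
10. 6057.692ms @ 21/2 + 865.385ms (3/2)
11. 6923.077ms @ 12 + 1730.769ms (3)
12. 8653.846ms @ 15 + 247.253ms (3/7)
13. 8901.099ms @ 108/7 + 247.253ms (3/7)
14. 9148.352ms @ 111/7 + 247.253ms (3/7)
15. 9395.604ms @ 114/7 + 247.253ms (3/7)
16. 9642.857ms @ 117/7 + 247.253ms (3/7)
17. 9890.11ms @ 120/7 + 247.253ms (3/7)
18. 10137.363ms @ 123/7 + 247.253ms (3/7)

note 16 onset = 117/7b = 9642.857ms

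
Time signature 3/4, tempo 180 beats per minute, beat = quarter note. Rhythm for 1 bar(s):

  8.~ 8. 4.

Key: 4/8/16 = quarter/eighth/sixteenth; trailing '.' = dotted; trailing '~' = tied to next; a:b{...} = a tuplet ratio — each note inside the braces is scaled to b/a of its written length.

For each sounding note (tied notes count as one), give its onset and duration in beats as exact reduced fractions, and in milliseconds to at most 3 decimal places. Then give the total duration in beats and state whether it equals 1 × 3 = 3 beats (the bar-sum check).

1) 0.0ms=0b +500.0ms=3/2b
2) 500.0ms=3/2b +500.0ms=3/2b
Σ=3b of 3 (180bpm 3/4) — PASS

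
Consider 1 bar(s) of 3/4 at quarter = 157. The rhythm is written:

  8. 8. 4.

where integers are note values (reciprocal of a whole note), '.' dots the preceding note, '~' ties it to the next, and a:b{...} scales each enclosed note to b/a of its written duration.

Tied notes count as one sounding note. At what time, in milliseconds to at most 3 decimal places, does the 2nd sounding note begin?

1. 0.0ms @ 0 + 286.624ms (3/4)
2. 286.624ms @ 3/4 + 286.624ms (3/4)
3. 573.248ms @ 3/2 + 573.248ms (3/2)

note 2 onset = 3/4b = 286.624ms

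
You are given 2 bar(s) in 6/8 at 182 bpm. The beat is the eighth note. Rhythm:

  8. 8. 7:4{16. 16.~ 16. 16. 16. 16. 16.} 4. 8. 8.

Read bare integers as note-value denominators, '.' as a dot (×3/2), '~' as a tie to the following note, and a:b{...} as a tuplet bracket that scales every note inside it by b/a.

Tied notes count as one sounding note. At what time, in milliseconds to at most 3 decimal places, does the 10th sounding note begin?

1. 0.0ms @ 0 + 494.505ms (3/2)
2. 494.505ms @ 3/2 + 494.505ms (3/2)
3. 989.011ms @ 3 + 141.287ms (3/7)
4. 1130.298ms @ 24/7 + 282.575ms (6/7)
5. 1412.873ms @ 30/7 + 141.287ms (3/7)
6. 1554.16ms @ 33/7 + 141.287ms (3/7)
7. 1695.447ms @ 36/7 + 141.287ms (3/7)
8. 1836.735ms @ 39/7 + 141.287ms (3/7)
9. 1978.022ms @ 6 + 989.011ms (3)
10. 2967.033ms @ 9 + 494.505ms (3/2)
11. 3461.538ms @ 21/2 + 494.505ms (3/2)

note 10 onset = 9b = 2967.033ms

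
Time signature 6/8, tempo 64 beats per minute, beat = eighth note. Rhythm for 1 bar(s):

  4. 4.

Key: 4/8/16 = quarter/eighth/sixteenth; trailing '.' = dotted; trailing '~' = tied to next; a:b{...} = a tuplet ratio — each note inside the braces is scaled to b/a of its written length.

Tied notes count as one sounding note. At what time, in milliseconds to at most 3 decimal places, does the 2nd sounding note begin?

note 2 onset = 3b = 2812.5ms

1. 0.0ms @ 0 + 2812.5ms (3)
2. 2812.5ms @ 3 + 2812.5ms (3)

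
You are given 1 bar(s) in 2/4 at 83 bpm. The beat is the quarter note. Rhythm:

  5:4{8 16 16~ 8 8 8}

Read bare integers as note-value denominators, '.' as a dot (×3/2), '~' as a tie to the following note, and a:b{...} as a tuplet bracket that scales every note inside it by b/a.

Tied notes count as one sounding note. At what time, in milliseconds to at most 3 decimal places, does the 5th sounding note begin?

note 5 onset = 8/5b = 1156.627ms

1. 0.0ms @ 0 + 289.157ms (2/5)
2. 289.157ms @ 2/5 + 144.578ms (1/5)
3. 433.735ms @ 3/5 + 433.735ms (3/5)
4. 867.47ms @ 6/5 + 289.157ms (2/5)
5. 1156.627ms @ 8/5 + 289.157ms (2/5)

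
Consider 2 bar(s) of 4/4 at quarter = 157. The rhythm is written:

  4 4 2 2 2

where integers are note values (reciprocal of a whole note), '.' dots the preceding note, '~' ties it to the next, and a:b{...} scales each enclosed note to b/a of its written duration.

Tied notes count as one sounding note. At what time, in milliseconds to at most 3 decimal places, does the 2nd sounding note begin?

note 2 onset = 1b = 382.166ms

1. 0.0ms @ 0 + 382.166ms (1)
2. 382.166ms @ 1 + 382.166ms (1)
3. 764.331ms @ 2 + 764.331ms (2)
4. 1528.662ms @ 4 + 764.331ms (2)
5. 2292.994ms @ 6 + 764.331ms (2)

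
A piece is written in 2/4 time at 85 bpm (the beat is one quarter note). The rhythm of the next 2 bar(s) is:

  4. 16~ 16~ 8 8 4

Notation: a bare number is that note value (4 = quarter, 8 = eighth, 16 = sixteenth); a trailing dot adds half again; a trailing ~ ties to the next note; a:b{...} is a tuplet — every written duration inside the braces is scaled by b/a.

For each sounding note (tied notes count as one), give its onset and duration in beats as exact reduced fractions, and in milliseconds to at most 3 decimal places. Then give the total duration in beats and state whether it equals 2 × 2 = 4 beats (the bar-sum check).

1) 0.0ms=0b +1058.824ms=3/2b
2) 1058.824ms=3/2b +705.882ms=1b
3) 1764.706ms=5/2b +352.941ms=1/2b
4) 2117.647ms=3b +705.882ms=1b
Σ=4b of 4 (85bpm 2/4) — PASS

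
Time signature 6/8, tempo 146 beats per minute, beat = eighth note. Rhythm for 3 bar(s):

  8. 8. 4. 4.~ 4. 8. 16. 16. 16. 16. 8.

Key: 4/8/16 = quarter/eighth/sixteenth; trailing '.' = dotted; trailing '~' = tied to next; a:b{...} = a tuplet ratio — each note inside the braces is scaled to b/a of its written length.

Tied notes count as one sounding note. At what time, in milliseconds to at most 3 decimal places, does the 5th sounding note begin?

note 5 onset = 12b = 4931.507ms

1. 0.0ms @ 0 + 616.438ms (3/2)
2. 616.438ms @ 3/2 + 616.438ms (3/2)
3. 1232.877ms @ 3 + 1232.877ms (3)
4. 2465.753ms @ 6 + 2465.753ms (6)
5. 4931.507ms @ 12 + 616.438ms (3/2)
6. 5547.945ms @ 27/2 + 308.219ms (3/4)
7. 5856.164ms @ 57/4 + 308.219ms (3/4)
8. 6164.384ms @ 15 + 308.219ms (3/4)
9. 6472.603ms @ 63/4 + 308.219ms (3/4)
10. 6780.822ms @ 33/2 + 616.438ms (3/2)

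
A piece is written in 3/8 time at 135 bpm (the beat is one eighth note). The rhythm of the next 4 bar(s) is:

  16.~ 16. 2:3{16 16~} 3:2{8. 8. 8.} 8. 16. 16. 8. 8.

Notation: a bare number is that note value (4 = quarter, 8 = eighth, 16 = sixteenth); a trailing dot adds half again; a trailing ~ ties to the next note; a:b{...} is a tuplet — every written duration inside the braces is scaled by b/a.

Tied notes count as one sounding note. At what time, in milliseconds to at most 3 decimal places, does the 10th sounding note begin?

note 10 onset = 21/2b = 4666.667ms

1. 0.0ms @ 0 + 666.667ms (3/2)
2. 666.667ms @ 3/2 + 333.333ms (3/4)
3. 1000.0ms @ 9/4 + 777.778ms (7/4)
4. 1777.778ms @ 4 + 444.444ms (1)
5. 2222.222ms @ 5 + 444.444ms (1)
6. 2666.667ms @ 6 + 666.667ms (3/2)
7. 3333.333ms @ 15/2 + 333.333ms (3/4)
8. 3666.667ms @ 33/4 + 333.333ms (3/4)
9. 4000.0ms @ 9 + 666.667ms (3/2)
10. 4666.667ms @ 21/2 + 666.667ms (3/2)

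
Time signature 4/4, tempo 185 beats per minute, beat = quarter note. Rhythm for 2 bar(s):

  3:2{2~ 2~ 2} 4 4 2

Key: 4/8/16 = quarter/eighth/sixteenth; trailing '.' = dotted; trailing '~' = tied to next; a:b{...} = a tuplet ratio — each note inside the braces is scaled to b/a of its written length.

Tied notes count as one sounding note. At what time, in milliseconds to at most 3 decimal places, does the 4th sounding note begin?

note 4 onset = 6b = 1945.946ms

1. 0.0ms @ 0 + 1297.297ms (4)
2. 1297.297ms @ 4 + 324.324ms (1)
3. 1621.622ms @ 5 + 324.324ms (1)
4. 1945.946ms @ 6 + 648.649ms (2)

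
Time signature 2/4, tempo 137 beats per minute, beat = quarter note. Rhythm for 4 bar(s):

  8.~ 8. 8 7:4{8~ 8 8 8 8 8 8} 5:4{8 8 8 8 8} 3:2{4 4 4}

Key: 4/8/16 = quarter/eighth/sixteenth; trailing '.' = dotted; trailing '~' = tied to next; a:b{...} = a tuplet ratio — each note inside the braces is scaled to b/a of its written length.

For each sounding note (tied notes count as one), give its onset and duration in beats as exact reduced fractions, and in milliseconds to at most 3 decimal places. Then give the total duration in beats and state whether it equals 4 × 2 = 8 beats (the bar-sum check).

1) 0.0ms=0b +656.934ms=3/2b
2) 656.934ms=3/2b +218.978ms=1/2b
3) 875.912ms=2b +250.261ms=4/7b
4) 1126.173ms=18/7b +125.13ms=2/7b
5) 1251.303ms=20/7b +125.13ms=2/7b
6) 1376.434ms=22/7b +125.13ms=2/7b
7) 1501.564ms=24/7b +125.13ms=2/7b
8) 1626.694ms=26/7b +125.13ms=2/7b
9) 1751.825ms=4b +175.182ms=2/5b
10) 1927.007ms=22/5b +175.182ms=2/5b
11) 2102.19ms=24/5b +175.182ms=2/5b
12) 2277.372ms=26/5b +175.182ms=2/5b
13) 2452.555ms=28/5b +175.182ms=2/5b
14) 2627.737ms=6b +291.971ms=2/3b
15) 2919.708ms=20/3b +291.971ms=2/3b
16) 3211.679ms=22/3b +291.971ms=2/3b
Σ=8b of 8 (137bpm 2/4) — PASS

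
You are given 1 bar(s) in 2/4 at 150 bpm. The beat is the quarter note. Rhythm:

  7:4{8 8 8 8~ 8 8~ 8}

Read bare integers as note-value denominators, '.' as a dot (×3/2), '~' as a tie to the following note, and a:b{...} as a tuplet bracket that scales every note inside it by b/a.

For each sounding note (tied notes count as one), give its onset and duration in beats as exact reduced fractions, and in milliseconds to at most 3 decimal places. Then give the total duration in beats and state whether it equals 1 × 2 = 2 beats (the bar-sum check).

1) 0.0ms=0b +114.286ms=2/7b
2) 114.286ms=2/7b +114.286ms=2/7b
3) 228.571ms=4/7b +114.286ms=2/7b
4) 342.857ms=6/7b +228.571ms=4/7b
5) 571.429ms=10/7b +228.571ms=4/7b
Σ=2b of 2 (150bpm 2/4) — PASS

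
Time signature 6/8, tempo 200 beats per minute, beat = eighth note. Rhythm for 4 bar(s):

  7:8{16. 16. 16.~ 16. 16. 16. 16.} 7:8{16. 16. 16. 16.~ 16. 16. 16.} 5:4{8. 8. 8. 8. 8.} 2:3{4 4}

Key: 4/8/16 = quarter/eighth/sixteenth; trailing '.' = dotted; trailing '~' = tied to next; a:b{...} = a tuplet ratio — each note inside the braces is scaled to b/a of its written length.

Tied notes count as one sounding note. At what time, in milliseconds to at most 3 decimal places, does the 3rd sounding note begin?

note 3 onset = 12/7b = 514.286ms

1. 0.0ms @ 0 + 257.143ms (6/7)
2. 257.143ms @ 6/7 + 257.143ms (6/7)
3. 514.286ms @ 12/7 + 514.286ms (12/7)
4. 1028.571ms @ 24/7 + 257.143ms (6/7)
5. 1285.714ms @ 30/7 + 257.143ms (6/7)
6. 1542.857ms @ 36/7 + 257.143ms (6/7)
7. 1800.0ms @ 6 + 257.143ms (6/7)
8. 2057.143ms @ 48/7 + 257.143ms (6/7)
9. 2314.286ms @ 54/7 + 257.143ms (6/7)
10. 2571.429ms @ 60/7 + 514.286ms (12/7)
11. 3085.714ms @ 72/7 + 257.143ms (6/7)
12. 3342.857ms @ 78/7 + 257.143ms (6/7)
13. 3600.0ms @ 12 + 360.0ms (6/5)
14. 3960.0ms @ 66/5 + 360.0ms (6/5)
15. 4320.0ms @ 72/5 + 360.0ms (6/5)
16. 4680.0ms @ 78/5 + 360.0ms (6/5)
17. 5040.0ms @ 84/5 + 360.0ms (6/5)
18. 5400.0ms @ 18 + 900.0ms (3)
19. 6300.0ms @ 21 + 900.0ms (3)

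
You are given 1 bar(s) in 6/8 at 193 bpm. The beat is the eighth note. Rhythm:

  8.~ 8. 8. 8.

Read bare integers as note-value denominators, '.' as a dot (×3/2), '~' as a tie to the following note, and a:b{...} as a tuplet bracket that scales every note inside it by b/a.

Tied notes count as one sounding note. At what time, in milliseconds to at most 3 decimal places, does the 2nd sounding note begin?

note 2 onset = 3b = 932.642ms

1. 0.0ms @ 0 + 932.642ms (3)
2. 932.642ms @ 3 + 466.321ms (3/2)
3. 1398.964ms @ 9/2 + 466.321ms (3/2)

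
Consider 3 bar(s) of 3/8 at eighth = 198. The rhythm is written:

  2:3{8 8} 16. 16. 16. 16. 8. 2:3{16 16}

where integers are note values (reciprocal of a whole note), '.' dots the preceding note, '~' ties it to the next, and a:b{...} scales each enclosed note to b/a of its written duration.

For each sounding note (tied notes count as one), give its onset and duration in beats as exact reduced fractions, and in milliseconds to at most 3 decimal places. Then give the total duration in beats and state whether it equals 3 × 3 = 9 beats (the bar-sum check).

1) 0.0ms=0b +454.545ms=3/2b
2) 454.545ms=3/2b +454.545ms=3/2b
3) 909.091ms=3b +227.273ms=3/4b
4) 1136.364ms=15/4b +227.273ms=3/4b
5) 1363.636ms=9/2b +227.273ms=3/4b
6) 1590.909ms=21/4b +227.273ms=3/4b
7) 1818.182ms=6b +454.545ms=3/2b
8) 2272.727ms=15/2b +227.273ms=3/4b
9) 2500.0ms=33/4b +227.273ms=3/4b
Σ=9b of 9 (198bpm 3/8) — PASS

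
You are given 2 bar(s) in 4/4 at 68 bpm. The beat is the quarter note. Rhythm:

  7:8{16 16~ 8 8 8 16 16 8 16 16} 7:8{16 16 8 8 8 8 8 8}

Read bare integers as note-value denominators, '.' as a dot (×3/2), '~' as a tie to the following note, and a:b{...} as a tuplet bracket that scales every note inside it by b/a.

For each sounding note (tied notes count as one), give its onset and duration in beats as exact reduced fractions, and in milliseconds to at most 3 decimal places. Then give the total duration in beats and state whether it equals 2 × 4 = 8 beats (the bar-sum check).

1) 0.0ms=0b +252.101ms=2/7b
2) 252.101ms=2/7b +756.303ms=6/7b
3) 1008.403ms=8/7b +504.202ms=4/7b
4) 1512.605ms=12/7b +504.202ms=4/7b
5) 2016.807ms=16/7b +252.101ms=2/7b
6) 2268.908ms=18/7b +252.101ms=2/7b
7) 2521.008ms=20/7b +504.202ms=4/7b
8) 3025.21ms=24/7b +252.101ms=2/7b
9) 3277.311ms=26/7b +252.101ms=2/7b
10) 3529.412ms=4b +252.101ms=2/7b
11) 3781.513ms=30/7b +252.101ms=2/7b
12) 4033.613ms=32/7b +504.202ms=4/7b
13) 4537.815ms=36/7b +504.202ms=4/7b
14) 5042.017ms=40/7b +504.202ms=4/7b
15) 5546.218ms=44/7b +504.202ms=4/7b
16) 6050.42ms=48/7b +504.202ms=4/7b
17) 6554.622ms=52/7b +504.202ms=4/7b
Σ=8b of 8 (68bpm 4/4) — PASS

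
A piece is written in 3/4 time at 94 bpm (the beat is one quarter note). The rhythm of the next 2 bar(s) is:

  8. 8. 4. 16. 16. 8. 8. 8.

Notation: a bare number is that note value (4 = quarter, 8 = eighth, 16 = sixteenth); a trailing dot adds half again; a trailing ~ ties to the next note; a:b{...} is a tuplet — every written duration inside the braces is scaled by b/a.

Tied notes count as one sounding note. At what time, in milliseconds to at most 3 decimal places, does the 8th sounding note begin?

1. 0.0ms @ 0 + 478.723ms (3/4)
2. 478.723ms @ 3/4 + 478.723ms (3/4)
3. 957.447ms @ 3/2 + 957.447ms (3/2)
4. 1914.894ms @ 3 + 239.362ms (3/8)
5. 2154.255ms @ 27/8 + 239.362ms (3/8)
6. 2393.617ms @ 15/4 + 478.723ms (3/4)
7. 2872.34ms @ 9/2 + 478.723ms (3/4)
8. 3351.064ms @ 21/4 + 478.723ms (3/4)

note 8 onset = 21/4b = 3351.064ms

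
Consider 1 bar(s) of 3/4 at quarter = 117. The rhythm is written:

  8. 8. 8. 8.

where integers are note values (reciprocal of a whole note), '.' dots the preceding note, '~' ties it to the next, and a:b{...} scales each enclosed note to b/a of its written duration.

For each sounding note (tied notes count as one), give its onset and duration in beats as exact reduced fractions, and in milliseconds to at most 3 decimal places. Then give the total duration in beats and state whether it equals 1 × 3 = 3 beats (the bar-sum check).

1) 0.0ms=0b +384.615ms=3/4b
2) 384.615ms=3/4b +384.615ms=3/4b
3) 769.231ms=3/2b +384.615ms=3/4b
4) 1153.846ms=9/4b +384.615ms=3/4b
Σ=3b of 3 (117bpm 3/4) — PASS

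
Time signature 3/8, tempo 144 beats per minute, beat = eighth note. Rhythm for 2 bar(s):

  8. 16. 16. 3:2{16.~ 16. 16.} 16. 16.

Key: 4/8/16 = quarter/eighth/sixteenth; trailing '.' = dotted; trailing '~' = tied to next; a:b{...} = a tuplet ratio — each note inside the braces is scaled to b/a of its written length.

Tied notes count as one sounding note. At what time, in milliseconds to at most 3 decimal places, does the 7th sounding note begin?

1. 0.0ms @ 0 + 625.0ms (3/2)
2. 625.0ms @ 3/2 + 312.5ms (3/4)
3. 937.5ms @ 9/4 + 312.5ms (3/4)
4. 1250.0ms @ 3 + 416.667ms (1)
5. 1666.667ms @ 4 + 208.333ms (1/2)
6. 1875.0ms @ 9/2 + 312.5ms (3/4)
7. 2187.5ms @ 21/4 + 312.5ms (3/4)

note 7 onset = 21/4b = 2187.5ms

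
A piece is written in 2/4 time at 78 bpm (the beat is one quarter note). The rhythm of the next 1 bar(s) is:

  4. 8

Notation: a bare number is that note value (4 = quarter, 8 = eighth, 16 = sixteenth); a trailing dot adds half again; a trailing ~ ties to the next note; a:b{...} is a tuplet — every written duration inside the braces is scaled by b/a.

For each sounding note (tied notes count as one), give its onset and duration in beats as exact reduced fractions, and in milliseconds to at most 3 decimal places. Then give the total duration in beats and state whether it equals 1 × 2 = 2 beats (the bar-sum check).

1) 0.0ms=0b +1153.846ms=3/2b
2) 1153.846ms=3/2b +384.615ms=1/2b
Σ=2b of 2 (78bpm 2/4) — PASS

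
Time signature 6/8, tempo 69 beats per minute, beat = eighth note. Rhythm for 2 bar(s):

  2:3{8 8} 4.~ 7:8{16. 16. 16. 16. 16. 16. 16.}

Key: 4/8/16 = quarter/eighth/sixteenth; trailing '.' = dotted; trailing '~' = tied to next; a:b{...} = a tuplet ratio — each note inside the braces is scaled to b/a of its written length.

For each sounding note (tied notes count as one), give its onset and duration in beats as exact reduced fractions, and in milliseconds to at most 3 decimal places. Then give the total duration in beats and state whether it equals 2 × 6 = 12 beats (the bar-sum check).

1) 0.0ms=0b +1304.348ms=3/2b
2) 1304.348ms=3/2b +1304.348ms=3/2b
3) 2608.696ms=3b +3354.037ms=27/7b
4) 5962.733ms=48/7b +745.342ms=6/7b
5) 6708.075ms=54/7b +745.342ms=6/7b
6) 7453.416ms=60/7b +745.342ms=6/7b
7) 8198.758ms=66/7b +745.342ms=6/7b
8) 8944.099ms=72/7b +745.342ms=6/7b
9) 9689.441ms=78/7b +745.342ms=6/7b
Σ=12b of 12 (69bpm 6/8) — PASS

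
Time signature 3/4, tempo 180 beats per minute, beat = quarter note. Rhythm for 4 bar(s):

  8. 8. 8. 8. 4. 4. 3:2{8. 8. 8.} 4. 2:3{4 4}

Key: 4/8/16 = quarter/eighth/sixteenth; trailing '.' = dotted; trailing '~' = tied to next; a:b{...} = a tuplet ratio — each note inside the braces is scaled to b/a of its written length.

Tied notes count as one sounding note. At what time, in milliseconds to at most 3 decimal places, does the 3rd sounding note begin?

note 3 onset = 3/2b = 500.0ms

1. 0.0ms @ 0 + 250.0ms (3/4)
2. 250.0ms @ 3/4 + 250.0ms (3/4)
3. 500.0ms @ 3/2 + 250.0ms (3/4)
4. 750.0ms @ 9/4 + 250.0ms (3/4)
5. 1000.0ms @ 3 + 500.0ms (3/2)
6. 1500.0ms @ 9/2 + 500.0ms (3/2)
7. 2000.0ms @ 6 + 166.667ms (1/2)
8. 2166.667ms @ 13/2 + 166.667ms (1/2)
9. 2333.333ms @ 7 + 166.667ms (1/2)
10. 2500.0ms @ 15/2 + 500.0ms (3/2)
11. 3000.0ms @ 9 + 500.0ms (3/2)
12. 3500.0ms @ 21/2 + 500.0ms (3/2)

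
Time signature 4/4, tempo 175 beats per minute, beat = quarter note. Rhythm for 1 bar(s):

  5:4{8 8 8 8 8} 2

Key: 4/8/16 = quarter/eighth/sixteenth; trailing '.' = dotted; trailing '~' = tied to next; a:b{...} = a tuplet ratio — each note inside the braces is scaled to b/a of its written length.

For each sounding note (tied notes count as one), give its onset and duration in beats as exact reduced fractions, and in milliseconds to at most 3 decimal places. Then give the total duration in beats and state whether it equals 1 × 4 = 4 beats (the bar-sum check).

1) 0.0ms=0b +137.143ms=2/5b
2) 137.143ms=2/5b +137.143ms=2/5b
3) 274.286ms=4/5b +137.143ms=2/5b
4) 411.429ms=6/5b +137.143ms=2/5b
5) 548.571ms=8/5b +137.143ms=2/5b
6) 685.714ms=2b +685.714ms=2b
Σ=4b of 4 (175bpm 4/4) — PASS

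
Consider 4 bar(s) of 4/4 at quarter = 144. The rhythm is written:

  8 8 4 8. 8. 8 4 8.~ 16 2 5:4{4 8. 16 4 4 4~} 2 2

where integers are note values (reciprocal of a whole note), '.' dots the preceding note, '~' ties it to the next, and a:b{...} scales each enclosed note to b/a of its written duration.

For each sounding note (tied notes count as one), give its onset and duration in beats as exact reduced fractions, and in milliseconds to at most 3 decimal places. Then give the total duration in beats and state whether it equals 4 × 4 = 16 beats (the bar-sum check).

1) 0.0ms=0b +208.333ms=1/2b
2) 208.333ms=1/2b +208.333ms=1/2b
3) 416.667ms=1b +416.667ms=1b
4) 833.333ms=2b +312.5ms=3/4b
5) 1145.833ms=11/4b +312.5ms=3/4b
6) 1458.333ms=7/2b +208.333ms=1/2b
7) 1666.667ms=4b +416.667ms=1b
8) 2083.333ms=5b +416.667ms=1b
9) 2500.0ms=6b +833.333ms=2b
10) 3333.333ms=8b +333.333ms=4/5b
11) 3666.667ms=44/5b +250.0ms=3/5b
12) 3916.667ms=47/5b +83.333ms=1/5b
13) 4000.0ms=48/5b +333.333ms=4/5b
14) 4333.333ms=52/5b +333.333ms=4/5b
15) 4666.667ms=56/5b +1166.667ms=14/5b
16) 5833.333ms=14b +833.333ms=2b
Σ=16b of 16 (144bpm 4/4) — PASS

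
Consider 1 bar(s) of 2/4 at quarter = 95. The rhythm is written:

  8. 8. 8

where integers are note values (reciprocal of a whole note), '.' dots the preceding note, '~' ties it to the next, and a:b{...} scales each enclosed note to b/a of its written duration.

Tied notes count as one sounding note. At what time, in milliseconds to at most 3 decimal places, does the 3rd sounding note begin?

1. 0.0ms @ 0 + 473.684ms (3/4)
2. 473.684ms @ 3/4 + 473.684ms (3/4)
3. 947.368ms @ 3/2 + 315.789ms (1/2)

note 3 onset = 3/2b = 947.368ms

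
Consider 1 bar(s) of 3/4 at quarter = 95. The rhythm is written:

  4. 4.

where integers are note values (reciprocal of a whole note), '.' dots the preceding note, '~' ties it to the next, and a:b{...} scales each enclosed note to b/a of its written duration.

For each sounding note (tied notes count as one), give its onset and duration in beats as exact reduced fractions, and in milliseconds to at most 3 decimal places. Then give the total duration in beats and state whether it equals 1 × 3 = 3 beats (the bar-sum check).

1) 0.0ms=0b +947.368ms=3/2b
2) 947.368ms=3/2b +947.368ms=3/2b
Σ=3b of 3 (95bpm 3/4) — PASS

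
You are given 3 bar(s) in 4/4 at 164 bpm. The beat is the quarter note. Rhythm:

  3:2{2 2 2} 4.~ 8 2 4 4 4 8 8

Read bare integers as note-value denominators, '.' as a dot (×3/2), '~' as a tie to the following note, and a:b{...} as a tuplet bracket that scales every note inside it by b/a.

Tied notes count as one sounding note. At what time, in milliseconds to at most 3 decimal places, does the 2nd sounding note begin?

note 2 onset = 4/3b = 487.805ms

1. 0.0ms @ 0 + 487.805ms (4/3)
2. 487.805ms @ 4/3 + 487.805ms (4/3)
3. 975.61ms @ 8/3 + 487.805ms (4/3)
4. 1463.415ms @ 4 + 731.707ms (2)
5. 2195.122ms @ 6 + 731.707ms (2)
6. 2926.829ms @ 8 + 365.854ms (1)
7. 3292.683ms @ 9 + 365.854ms (1)
8. 3658.537ms @ 10 + 365.854ms (1)
9. 4024.39ms @ 11 + 182.927ms (1/2)
10. 4207.317ms @ 23/2 + 182.927ms (1/2)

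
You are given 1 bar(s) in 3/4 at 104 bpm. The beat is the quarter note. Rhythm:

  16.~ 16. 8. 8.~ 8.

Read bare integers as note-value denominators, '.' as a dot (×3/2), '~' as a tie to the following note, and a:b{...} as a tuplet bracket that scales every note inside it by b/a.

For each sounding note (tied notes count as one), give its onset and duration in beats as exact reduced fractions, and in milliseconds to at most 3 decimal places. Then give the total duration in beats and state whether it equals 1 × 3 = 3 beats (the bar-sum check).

1) 0.0ms=0b +432.692ms=3/4b
2) 432.692ms=3/4b +432.692ms=3/4b
3) 865.385ms=3/2b +865.385ms=3/2b
Σ=3b of 3 (104bpm 3/4) — PASS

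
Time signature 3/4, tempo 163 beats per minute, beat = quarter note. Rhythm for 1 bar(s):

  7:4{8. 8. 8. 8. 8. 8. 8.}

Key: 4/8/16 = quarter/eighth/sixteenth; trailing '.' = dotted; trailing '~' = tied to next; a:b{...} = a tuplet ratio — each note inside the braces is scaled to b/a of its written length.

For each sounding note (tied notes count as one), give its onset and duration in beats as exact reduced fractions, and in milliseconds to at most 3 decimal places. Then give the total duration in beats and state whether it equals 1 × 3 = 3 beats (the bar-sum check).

1) 0.0ms=0b +157.756ms=3/7b
2) 157.756ms=3/7b +157.756ms=3/7b
3) 315.513ms=6/7b +157.756ms=3/7b
4) 473.269ms=9/7b +157.756ms=3/7b
5) 631.025ms=12/7b +157.756ms=3/7b
6) 788.782ms=15/7b +157.756ms=3/7b
7) 946.538ms=18/7b +157.756ms=3/7b
Σ=3b of 3 (163bpm 3/4) — PASS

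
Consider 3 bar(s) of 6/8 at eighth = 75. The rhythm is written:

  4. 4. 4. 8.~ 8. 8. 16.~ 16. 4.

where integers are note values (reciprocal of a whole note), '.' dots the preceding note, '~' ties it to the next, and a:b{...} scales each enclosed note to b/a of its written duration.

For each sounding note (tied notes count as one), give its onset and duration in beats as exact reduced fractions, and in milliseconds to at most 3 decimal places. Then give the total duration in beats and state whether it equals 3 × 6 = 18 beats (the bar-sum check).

1) 0.0ms=0b +2400.0ms=3b
2) 2400.0ms=3b +2400.0ms=3b
3) 4800.0ms=6b +2400.0ms=3b
4) 7200.0ms=9b +2400.0ms=3b
5) 9600.0ms=12b +1200.0ms=3/2b
6) 10800.0ms=27/2b +1200.0ms=3/2b
7) 12000.0ms=15b +2400.0ms=3b
Σ=18b of 18 (75bpm 6/8) — PASS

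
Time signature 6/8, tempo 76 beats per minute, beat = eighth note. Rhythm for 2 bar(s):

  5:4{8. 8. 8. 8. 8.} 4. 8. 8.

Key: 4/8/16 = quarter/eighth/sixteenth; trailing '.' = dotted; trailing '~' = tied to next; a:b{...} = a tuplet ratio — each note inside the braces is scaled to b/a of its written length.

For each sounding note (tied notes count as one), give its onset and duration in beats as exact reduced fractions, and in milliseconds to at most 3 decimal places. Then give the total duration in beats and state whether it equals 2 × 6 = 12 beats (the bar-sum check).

1) 0.0ms=0b +947.368ms=6/5b
2) 947.368ms=6/5b +947.368ms=6/5b
3) 1894.737ms=12/5b +947.368ms=6/5b
4) 2842.105ms=18/5b +947.368ms=6/5b
5) 3789.474ms=24/5b +947.368ms=6/5b
6) 4736.842ms=6b +2368.421ms=3b
7) 7105.263ms=9b +1184.211ms=3/2b
8) 8289.474ms=21/2b +1184.211ms=3/2b
Σ=12b of 12 (76bpm 6/8) — PASS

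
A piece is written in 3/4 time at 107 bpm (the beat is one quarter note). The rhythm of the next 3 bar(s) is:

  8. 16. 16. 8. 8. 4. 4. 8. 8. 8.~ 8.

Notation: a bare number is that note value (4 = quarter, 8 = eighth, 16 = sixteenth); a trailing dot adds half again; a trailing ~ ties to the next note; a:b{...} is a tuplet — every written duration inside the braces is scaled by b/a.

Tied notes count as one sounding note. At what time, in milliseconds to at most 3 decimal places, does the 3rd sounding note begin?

note 3 onset = 9/8b = 630.841ms

1. 0.0ms @ 0 + 420.561ms (3/4)
2. 420.561ms @ 3/4 + 210.28ms (3/8)
3. 630.841ms @ 9/8 + 210.28ms (3/8)
4. 841.121ms @ 3/2 + 420.561ms (3/4)
5. 1261.682ms @ 9/4 + 420.561ms (3/4)
6. 1682.243ms @ 3 + 841.121ms (3/2)
7. 2523.364ms @ 9/2 + 841.121ms (3/2)
8. 3364.486ms @ 6 + 420.561ms (3/4)
9. 3785.047ms @ 27/4 + 420.561ms (3/4)
10. 4205.607ms @ 15/2 + 841.121ms (3/2)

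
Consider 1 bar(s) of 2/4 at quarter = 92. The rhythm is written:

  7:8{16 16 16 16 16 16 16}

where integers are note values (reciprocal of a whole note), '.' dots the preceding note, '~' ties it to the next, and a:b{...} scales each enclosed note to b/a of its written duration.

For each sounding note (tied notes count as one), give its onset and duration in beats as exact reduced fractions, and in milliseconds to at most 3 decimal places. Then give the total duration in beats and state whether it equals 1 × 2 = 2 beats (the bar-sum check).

1) 0.0ms=0b +186.335ms=2/7b
2) 186.335ms=2/7b +186.335ms=2/7b
3) 372.671ms=4/7b +186.335ms=2/7b
4) 559.006ms=6/7b +186.335ms=2/7b
5) 745.342ms=8/7b +186.335ms=2/7b
6) 931.677ms=10/7b +186.335ms=2/7b
7) 1118.012ms=12/7b +186.335ms=2/7b
Σ=2b of 2 (92bpm 2/4) — PASS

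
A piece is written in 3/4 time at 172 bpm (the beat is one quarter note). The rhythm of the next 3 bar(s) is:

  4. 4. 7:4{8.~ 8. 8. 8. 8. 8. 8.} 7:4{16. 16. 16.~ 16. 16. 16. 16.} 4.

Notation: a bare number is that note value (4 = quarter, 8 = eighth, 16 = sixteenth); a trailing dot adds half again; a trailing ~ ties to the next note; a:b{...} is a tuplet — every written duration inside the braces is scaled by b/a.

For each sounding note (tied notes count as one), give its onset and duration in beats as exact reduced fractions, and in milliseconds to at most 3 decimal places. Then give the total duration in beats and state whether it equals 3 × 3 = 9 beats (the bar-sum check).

1) 0.0ms=0b +523.256ms=3/2b
2) 523.256ms=3/2b +523.256ms=3/2b
3) 1046.512ms=3b +299.003ms=6/7b
4) 1345.515ms=27/7b +149.502ms=3/7b
5) 1495.017ms=30/7b +149.502ms=3/7b
6) 1644.518ms=33/7b +149.502ms=3/7b
7) 1794.02ms=36/7b +149.502ms=3/7b
8) 1943.522ms=39/7b +149.502ms=3/7b
9) 2093.023ms=6b +74.751ms=3/14b
10) 2167.774ms=87/14b +74.751ms=3/14b
11) 2242.525ms=45/7b +149.502ms=3/7b
12) 2392.027ms=48/7b +74.751ms=3/14b
13) 2466.777ms=99/14b +74.751ms=3/14b
14) 2541.528ms=51/7b +74.751ms=3/14b
15) 2616.279ms=15/2b +523.256ms=3/2b
Σ=9b of 9 (172bpm 3/4) — PASS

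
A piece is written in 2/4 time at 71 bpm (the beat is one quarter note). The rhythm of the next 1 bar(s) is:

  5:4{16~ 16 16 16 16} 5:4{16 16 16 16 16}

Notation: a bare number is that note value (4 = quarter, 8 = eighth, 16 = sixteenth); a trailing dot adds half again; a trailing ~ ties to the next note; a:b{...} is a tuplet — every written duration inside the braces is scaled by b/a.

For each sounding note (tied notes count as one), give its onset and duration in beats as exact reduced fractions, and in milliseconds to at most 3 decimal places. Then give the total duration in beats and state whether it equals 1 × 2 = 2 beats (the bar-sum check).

1) 0.0ms=0b +338.028ms=2/5b
2) 338.028ms=2/5b +169.014ms=1/5b
3) 507.042ms=3/5b +169.014ms=1/5b
4) 676.056ms=4/5b +169.014ms=1/5b
5) 845.07ms=1b +169.014ms=1/5b
6) 1014.085ms=6/5b +169.014ms=1/5b
7) 1183.099ms=7/5b +169.014ms=1/5b
8) 1352.113ms=8/5b +169.014ms=1/5b
9) 1521.127ms=9/5b +169.014ms=1/5b
Σ=2b of 2 (71bpm 2/4) — PASS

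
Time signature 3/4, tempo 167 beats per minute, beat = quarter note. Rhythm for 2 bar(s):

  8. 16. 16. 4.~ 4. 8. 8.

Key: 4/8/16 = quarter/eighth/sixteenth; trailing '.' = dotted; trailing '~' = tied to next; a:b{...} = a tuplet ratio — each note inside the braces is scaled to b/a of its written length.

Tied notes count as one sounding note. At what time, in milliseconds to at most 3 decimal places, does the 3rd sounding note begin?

1. 0.0ms @ 0 + 269.461ms (3/4)
2. 269.461ms @ 3/4 + 134.731ms (3/8)
3. 404.192ms @ 9/8 + 134.731ms (3/8)
4. 538.922ms @ 3/2 + 1077.844ms (3)
5. 1616.766ms @ 9/2 + 269.461ms (3/4)
6. 1886.228ms @ 21/4 + 269.461ms (3/4)

note 3 onset = 9/8b = 404.192ms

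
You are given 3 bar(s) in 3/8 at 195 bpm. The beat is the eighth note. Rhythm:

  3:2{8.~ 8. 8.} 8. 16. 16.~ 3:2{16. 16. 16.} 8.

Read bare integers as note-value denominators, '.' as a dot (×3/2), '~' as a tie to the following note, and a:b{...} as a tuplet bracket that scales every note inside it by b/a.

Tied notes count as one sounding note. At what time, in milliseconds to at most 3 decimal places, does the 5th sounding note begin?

1. 0.0ms @ 0 + 615.385ms (2)
2. 615.385ms @ 2 + 307.692ms (1)
3. 923.077ms @ 3 + 461.538ms (3/2)
4. 1384.615ms @ 9/2 + 230.769ms (3/4)
5. 1615.385ms @ 21/4 + 384.615ms (5/4)
6. 2000.0ms @ 13/2 + 153.846ms (1/2)
7. 2153.846ms @ 7 + 153.846ms (1/2)
8. 2307.692ms @ 15/2 + 461.538ms (3/2)

note 5 onset = 21/4b = 1615.385ms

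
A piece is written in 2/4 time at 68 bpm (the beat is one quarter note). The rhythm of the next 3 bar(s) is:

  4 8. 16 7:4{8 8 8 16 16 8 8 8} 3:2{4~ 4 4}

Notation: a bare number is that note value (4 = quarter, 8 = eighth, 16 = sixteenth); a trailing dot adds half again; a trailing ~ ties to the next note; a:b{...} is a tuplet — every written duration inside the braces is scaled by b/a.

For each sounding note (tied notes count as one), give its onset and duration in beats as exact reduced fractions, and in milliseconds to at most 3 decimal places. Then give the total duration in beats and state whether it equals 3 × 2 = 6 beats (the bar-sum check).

1) 0.0ms=0b +882.353ms=1b
2) 882.353ms=1b +661.765ms=3/4b
3) 1544.118ms=7/4b +220.588ms=1/4b
4) 1764.706ms=2b +252.101ms=2/7b
5) 2016.807ms=16/7b +252.101ms=2/7b
6) 2268.908ms=18/7b +252.101ms=2/7b
7) 2521.008ms=20/7b +126.05ms=1/7b
8) 2647.059ms=3b +126.05ms=1/7b
9) 2773.109ms=22/7b +252.101ms=2/7b
10) 3025.21ms=24/7b +252.101ms=2/7b
11) 3277.311ms=26/7b +252.101ms=2/7b
12) 3529.412ms=4b +1176.471ms=4/3b
13) 4705.882ms=16/3b +588.235ms=2/3b
Σ=6b of 6 (68bpm 2/4) — PASS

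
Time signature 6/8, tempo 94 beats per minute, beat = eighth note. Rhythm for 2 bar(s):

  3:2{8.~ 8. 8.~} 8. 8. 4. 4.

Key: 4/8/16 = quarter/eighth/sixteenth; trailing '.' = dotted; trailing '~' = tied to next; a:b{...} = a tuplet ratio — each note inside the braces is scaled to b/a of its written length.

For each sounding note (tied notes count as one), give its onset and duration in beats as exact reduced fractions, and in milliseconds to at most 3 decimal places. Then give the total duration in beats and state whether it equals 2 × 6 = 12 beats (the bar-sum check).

1) 0.0ms=0b +1276.596ms=2b
2) 1276.596ms=2b +1595.745ms=5/2b
3) 2872.34ms=9/2b +957.447ms=3/2b
4) 3829.787ms=6b +1914.894ms=3b
5) 5744.681ms=9b +1914.894ms=3b
Σ=12b of 12 (94bpm 6/8) — PASS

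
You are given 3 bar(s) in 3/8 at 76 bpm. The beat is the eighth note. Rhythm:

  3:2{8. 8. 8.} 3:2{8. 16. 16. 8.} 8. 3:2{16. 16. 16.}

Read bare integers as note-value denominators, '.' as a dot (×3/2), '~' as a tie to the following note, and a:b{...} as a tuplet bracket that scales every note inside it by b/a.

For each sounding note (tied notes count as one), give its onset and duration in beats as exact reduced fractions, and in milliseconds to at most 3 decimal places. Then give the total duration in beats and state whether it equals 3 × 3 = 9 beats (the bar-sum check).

1) 0.0ms=0b +789.474ms=1b
2) 789.474ms=1b +789.474ms=1b
3) 1578.947ms=2b +789.474ms=1b
4) 2368.421ms=3b +789.474ms=1b
5) 3157.895ms=4b +394.737ms=1/2b
6) 3552.632ms=9/2b +394.737ms=1/2b
7) 3947.368ms=5b +789.474ms=1b
8) 4736.842ms=6b +1184.211ms=3/2b
9) 5921.053ms=15/2b +394.737ms=1/2b
10) 6315.789ms=8b +394.737ms=1/2b
11) 6710.526ms=17/2b +394.737ms=1/2b
Σ=9b of 9 (76bpm 3/8) — PASS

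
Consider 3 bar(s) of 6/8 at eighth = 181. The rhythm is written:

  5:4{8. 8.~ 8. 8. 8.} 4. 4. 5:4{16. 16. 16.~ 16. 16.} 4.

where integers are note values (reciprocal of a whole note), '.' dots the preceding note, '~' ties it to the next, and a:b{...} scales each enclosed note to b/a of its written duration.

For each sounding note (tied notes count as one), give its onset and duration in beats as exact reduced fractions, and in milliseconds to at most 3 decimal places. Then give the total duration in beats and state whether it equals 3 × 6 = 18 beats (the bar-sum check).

1) 0.0ms=0b +397.79ms=6/5b
2) 397.79ms=6/5b +795.58ms=12/5b
3) 1193.37ms=18/5b +397.79ms=6/5b
4) 1591.16ms=24/5b +397.79ms=6/5b
5) 1988.95ms=6b +994.475ms=3b
6) 2983.425ms=9b +994.475ms=3b
7) 3977.901ms=12b +198.895ms=3/5b
8) 4176.796ms=63/5b +198.895ms=3/5b
9) 4375.691ms=66/5b +397.79ms=6/5b
10) 4773.481ms=72/5b +198.895ms=3/5b
11) 4972.376ms=15b +994.475ms=3b
Σ=18b of 18 (181bpm 6/8) — PASS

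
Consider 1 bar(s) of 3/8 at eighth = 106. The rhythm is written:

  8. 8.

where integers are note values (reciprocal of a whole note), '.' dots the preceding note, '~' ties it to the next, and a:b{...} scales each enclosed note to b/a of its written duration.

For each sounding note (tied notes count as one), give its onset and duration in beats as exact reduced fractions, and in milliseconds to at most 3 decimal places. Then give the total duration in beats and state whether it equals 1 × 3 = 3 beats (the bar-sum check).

1) 0.0ms=0b +849.057ms=3/2b
2) 849.057ms=3/2b +849.057ms=3/2b
Σ=3b of 3 (106bpm 3/8) — PASS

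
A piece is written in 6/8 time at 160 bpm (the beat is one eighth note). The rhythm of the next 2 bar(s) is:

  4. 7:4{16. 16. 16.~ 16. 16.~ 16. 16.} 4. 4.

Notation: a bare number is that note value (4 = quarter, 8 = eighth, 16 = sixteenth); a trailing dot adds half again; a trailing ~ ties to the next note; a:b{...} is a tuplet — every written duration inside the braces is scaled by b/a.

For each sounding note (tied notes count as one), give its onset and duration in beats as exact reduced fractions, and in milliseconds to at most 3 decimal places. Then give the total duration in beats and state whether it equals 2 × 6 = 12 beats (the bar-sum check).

1) 0.0ms=0b +1125.0ms=3b
2) 1125.0ms=3b +160.714ms=3/7b
3) 1285.714ms=24/7b +160.714ms=3/7b
4) 1446.429ms=27/7b +321.429ms=6/7b
5) 1767.857ms=33/7b +321.429ms=6/7b
6) 2089.286ms=39/7b +160.714ms=3/7b
7) 2250.0ms=6b +1125.0ms=3b
8) 3375.0ms=9b +1125.0ms=3b
Σ=12b of 12 (160bpm 6/8) — PASS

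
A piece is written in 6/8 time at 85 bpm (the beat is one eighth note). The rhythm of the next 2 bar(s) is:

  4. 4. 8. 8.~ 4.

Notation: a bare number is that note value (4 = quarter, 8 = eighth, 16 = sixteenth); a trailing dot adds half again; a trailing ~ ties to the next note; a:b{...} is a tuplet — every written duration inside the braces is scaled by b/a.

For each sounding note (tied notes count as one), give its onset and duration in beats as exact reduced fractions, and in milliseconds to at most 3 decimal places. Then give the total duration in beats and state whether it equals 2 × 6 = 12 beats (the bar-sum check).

1) 0.0ms=0b +2117.647ms=3b
2) 2117.647ms=3b +2117.647ms=3b
3) 4235.294ms=6b +1058.824ms=3/2b
4) 5294.118ms=15/2b +3176.471ms=9/2b
Σ=12b of 12 (85bpm 6/8) — PASS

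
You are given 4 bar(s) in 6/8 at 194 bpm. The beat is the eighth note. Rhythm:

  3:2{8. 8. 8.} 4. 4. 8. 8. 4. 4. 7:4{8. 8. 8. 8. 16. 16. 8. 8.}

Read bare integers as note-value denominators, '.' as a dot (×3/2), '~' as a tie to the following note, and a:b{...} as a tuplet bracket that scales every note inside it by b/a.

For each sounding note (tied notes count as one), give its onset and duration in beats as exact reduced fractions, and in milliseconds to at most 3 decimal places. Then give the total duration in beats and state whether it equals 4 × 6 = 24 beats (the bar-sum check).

1) 0.0ms=0b +309.278ms=1b
2) 309.278ms=1b +309.278ms=1b
3) 618.557ms=2b +309.278ms=1b
4) 927.835ms=3b +927.835ms=3b
5) 1855.67ms=6b +927.835ms=3b
6) 2783.505ms=9b +463.918ms=3/2b
7) 3247.423ms=21/2b +463.918ms=3/2b
8) 3711.34ms=12b +927.835ms=3b
9) 4639.175ms=15b +927.835ms=3b
10) 5567.01ms=18b +265.096ms=6/7b
11) 5832.106ms=132/7b +265.096ms=6/7b
12) 6097.202ms=138/7b +265.096ms=6/7b
13) 6362.297ms=144/7b +265.096ms=6/7b
14) 6627.393ms=150/7b +132.548ms=3/7b
15) 6759.941ms=153/7b +132.548ms=3/7b
16) 6892.489ms=156/7b +265.096ms=6/7b
17) 7157.585ms=162/7b +265.096ms=6/7b
Σ=24b of 24 (194bpm 6/8) — PASS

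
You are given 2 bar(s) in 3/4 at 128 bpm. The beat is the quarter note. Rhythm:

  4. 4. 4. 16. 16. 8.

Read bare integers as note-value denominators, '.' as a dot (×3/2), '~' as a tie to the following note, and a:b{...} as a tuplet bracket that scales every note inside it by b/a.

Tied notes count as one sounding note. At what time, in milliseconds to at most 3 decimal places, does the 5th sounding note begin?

note 5 onset = 39/8b = 2285.156ms

1. 0.0ms @ 0 + 703.125ms (3/2)
2. 703.125ms @ 3/2 + 703.125ms (3/2)
3. 1406.25ms @ 3 + 703.125ms (3/2)
4. 2109.375ms @ 9/2 + 175.781ms (3/8)
5. 2285.156ms @ 39/8 + 175.781ms (3/8)
6. 2460.938ms @ 21/4 + 351.562ms (3/4)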